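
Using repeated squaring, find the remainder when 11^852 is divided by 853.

1

11^1 ≡ 11 (mod 853)
11^2 ≡ 11^2 = 121 ≡ 121 (mod 853)
11^4 ≡ 121^2 = 14641 ≡ 140 (mod 853)
11^8 ≡ 140^2 = 19600 ≡ 834 (mod 853)
11^16 ≡ 834^2 = 695556 ≡ 361 (mod 853)
11^32 ≡ 361^2 = 130321 ≡ 665 (mod 853)
11^64 ≡ 665^2 = 442225 ≡ 371 (mod 853)
11^128 ≡ 371^2 = 137641 ≡ 308 (mod 853)
11^256 ≡ 308^2 = 94864 ≡ 181 (mod 853)
11^512 ≡ 181^2 = 32761 ≡ 347 (mod 853)
852 = 512 + 256 + 64 + 16 + 4 in binary powers of 2.
So 11^852 ≡ 347 · 181 · 371 · 361 · 140 ≡ 1 (mod 853).
Since the result is 1, base 11 gives no evidence that 853 is composite.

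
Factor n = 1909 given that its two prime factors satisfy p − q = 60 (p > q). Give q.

Since p = q + 60, we have 1909 = q(q + 60), so q² + 60q − 1909 = 0.
Discriminant: 60² + 4·1909 = 3600 + 7636 = 11236; √11236 = 106.
q = (−60 + 106)/2 = 23, and p = q + 60 = 83.
Check: 23 · 83 = 1909.

23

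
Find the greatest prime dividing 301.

43

301 = 7 · 43
43 is prime.
So 301 = 7 · 43; the largest prime factor is 43.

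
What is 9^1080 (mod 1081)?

9^1 ≡ 9 (mod 1081)
9^2 ≡ 9^2 = 81 ≡ 81 (mod 1081)
9^4 ≡ 81^2 = 6561 ≡ 75 (mod 1081)
9^8 ≡ 75^2 = 5625 ≡ 220 (mod 1081)
9^16 ≡ 220^2 = 48400 ≡ 836 (mod 1081)
9^32 ≡ 836^2 = 698896 ≡ 570 (mod 1081)
9^64 ≡ 570^2 = 324900 ≡ 600 (mod 1081)
9^128 ≡ 600^2 = 360000 ≡ 27 (mod 1081)
9^256 ≡ 27^2 = 729 ≡ 729 (mod 1081)
9^512 ≡ 729^2 = 531441 ≡ 670 (mod 1081)
9^1024 ≡ 670^2 = 448900 ≡ 285 (mod 1081)
1080 = 1024 + 32 + 16 + 8 in binary powers of 2.
So 9^1080 ≡ 285 · 570 · 836 · 220 ≡ 679 (mod 1081).
Since 679 ≠ 1, base 9 is a Fermat witness: 1081 is composite.

679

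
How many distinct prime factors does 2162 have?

2162 = 2 · 1081
1081 = 23 · 47
2162 = 2 · 23 · 47, which has 3 distinct prime factors.

3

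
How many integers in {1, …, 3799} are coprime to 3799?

3640

Factor: 3799 = 29 · 131.
φ(3799) = (29−1) · (131−1) = 28 · 130 = 3640.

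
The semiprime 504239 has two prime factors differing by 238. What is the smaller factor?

601

Since p = q + 238, we have 504239 = q(q + 238), so q² + 238q − 504239 = 0.
Discriminant: 238² + 4·504239 = 56644 + 2016956 = 2073600; √2073600 = 1440.
q = (−238 + 1440)/2 = 601, and p = q + 238 = 839.
Check: 601 · 839 = 504239.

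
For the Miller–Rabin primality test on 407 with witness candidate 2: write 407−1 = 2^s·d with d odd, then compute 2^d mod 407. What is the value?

338

407 − 1 = 406 = 2^1 · 203, so d = 203.
2^1 ≡ 2 (mod 407)
2^2 ≡ 2^2 = 4 ≡ 4 (mod 407)
2^4 ≡ 4^2 = 16 ≡ 16 (mod 407)
2^8 ≡ 16^2 = 256 ≡ 256 (mod 407)
2^16 ≡ 256^2 = 65536 ≡ 9 (mod 407)
2^32 ≡ 9^2 = 81 ≡ 81 (mod 407)
2^64 ≡ 81^2 = 6561 ≡ 49 (mod 407)
2^128 ≡ 49^2 = 2401 ≡ 366 (mod 407)
203 = 128 + 64 + 8 + 2 + 1 in binary powers of 2.
So 2^203 ≡ 366 · 49 · 256 · 4 · 2 ≡ 338 (mod 407).
Squaring chain: 338; never reaches −1, so base 2 is a Miller–Rabin witness that 407 is composite.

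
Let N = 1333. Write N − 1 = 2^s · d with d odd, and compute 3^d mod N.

1298

1333 − 1 = 1332 = 2^2 · 333, so d = 333.
3^1 ≡ 3 (mod 1333)
3^2 ≡ 3^2 = 9 ≡ 9 (mod 1333)
3^4 ≡ 9^2 = 81 ≡ 81 (mod 1333)
3^8 ≡ 81^2 = 6561 ≡ 1229 (mod 1333)
3^16 ≡ 1229^2 = 1510441 ≡ 152 (mod 1333)
3^32 ≡ 152^2 = 23104 ≡ 443 (mod 1333)
3^64 ≡ 443^2 = 196249 ≡ 298 (mod 1333)
3^128 ≡ 298^2 = 88804 ≡ 826 (mod 1333)
3^256 ≡ 826^2 = 682276 ≡ 1113 (mod 1333)
333 = 256 + 64 + 8 + 4 + 1 in binary powers of 2.
So 3^333 ≡ 1113 · 298 · 1229 · 81 · 3 ≡ 1298 (mod 1333).
Squaring chain: 1298 → 1225; never reaches −1, so base 3 is a Miller–Rabin witness that 1333 is composite.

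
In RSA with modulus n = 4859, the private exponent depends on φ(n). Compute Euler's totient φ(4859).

Factor: 4859 = 43 · 113.
φ(4859) = (43−1) · (113−1) = 42 · 112 = 4704.

4704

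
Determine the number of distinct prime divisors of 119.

119 = 7 · 17
119 = 7 · 17, which has 2 distinct prime factors.

2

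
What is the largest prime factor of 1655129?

1655129 = 7 · 236447
236447 = 41 · 5767
5767 = 73 · 79
79 is prime.
So 1655129 = 7 · 41 · 73 · 79; the largest prime factor is 79.

79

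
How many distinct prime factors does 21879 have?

4

21879 = 3^2 · 2431
2431 = 11 · 221
221 = 13 · 17
21879 = 3^2 · 11 · 13 · 17, which has 4 distinct prime factors.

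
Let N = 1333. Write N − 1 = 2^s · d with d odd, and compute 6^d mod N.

216

1333 − 1 = 1332 = 2^2 · 333, so d = 333.
6^1 ≡ 6 (mod 1333)
6^2 ≡ 6^2 = 36 ≡ 36 (mod 1333)
6^4 ≡ 36^2 = 1296 ≡ 1296 (mod 1333)
6^8 ≡ 1296^2 = 1679616 ≡ 36 (mod 1333)
6^16 ≡ 36^2 = 1296 ≡ 1296 (mod 1333)
6^32 ≡ 1296^2 = 1679616 ≡ 36 (mod 1333)
6^64 ≡ 36^2 = 1296 ≡ 1296 (mod 1333)
6^128 ≡ 1296^2 = 1679616 ≡ 36 (mod 1333)
6^256 ≡ 36^2 = 1296 ≡ 1296 (mod 1333)
333 = 256 + 64 + 8 + 4 + 1 in binary powers of 2.
So 6^333 ≡ 1296 · 1296 · 36 · 1296 · 6 ≡ 216 (mod 1333).
Squaring chain: 216 → 1; never reaches −1, so base 6 is a Miller–Rabin witness that 1333 is composite.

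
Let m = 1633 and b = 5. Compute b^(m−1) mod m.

96

5^1 ≡ 5 (mod 1633)
5^2 ≡ 5^2 = 25 ≡ 25 (mod 1633)
5^4 ≡ 25^2 = 625 ≡ 625 (mod 1633)
5^8 ≡ 625^2 = 390625 ≡ 338 (mod 1633)
5^16 ≡ 338^2 = 114244 ≡ 1567 (mod 1633)
5^32 ≡ 1567^2 = 2455489 ≡ 1090 (mod 1633)
5^64 ≡ 1090^2 = 1188100 ≡ 909 (mod 1633)
5^128 ≡ 909^2 = 826281 ≡ 1616 (mod 1633)
5^256 ≡ 1616^2 = 2611456 ≡ 289 (mod 1633)
5^512 ≡ 289^2 = 83521 ≡ 238 (mod 1633)
5^1024 ≡ 238^2 = 56644 ≡ 1122 (mod 1633)
1632 = 1024 + 512 + 64 + 32 in binary powers of 2.
So 5^1632 ≡ 1122 · 238 · 909 · 1090 ≡ 96 (mod 1633).
Since 96 ≠ 1, base 5 is a Fermat witness: 1633 is composite.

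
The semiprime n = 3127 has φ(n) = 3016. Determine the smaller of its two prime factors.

53

φ(n) = (p−1)(q−1) = n − (p+q) + 1, so p + q = 3127 − 3016 + 1 = 112.
p and q are the roots of t² − 112t + 3127 = 0.
Discriminant: 112² − 4·3127 = 12544 − 12508 = 36; √36 = 6.
q = (112 − 6)/2 = 53, p = (112 + 6)/2 = 59.
Check: 53 · 59 = 3127.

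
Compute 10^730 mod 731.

10^1 ≡ 10 (mod 731)
10^2 ≡ 10^2 = 100 ≡ 100 (mod 731)
10^4 ≡ 100^2 = 10000 ≡ 497 (mod 731)
10^8 ≡ 497^2 = 247009 ≡ 662 (mod 731)
10^16 ≡ 662^2 = 438244 ≡ 375 (mod 731)
10^32 ≡ 375^2 = 140625 ≡ 273 (mod 731)
10^64 ≡ 273^2 = 74529 ≡ 698 (mod 731)
10^128 ≡ 698^2 = 487204 ≡ 358 (mod 731)
10^256 ≡ 358^2 = 128164 ≡ 239 (mod 731)
10^512 ≡ 239^2 = 57121 ≡ 103 (mod 731)
730 = 512 + 128 + 64 + 16 + 8 + 2 in binary powers of 2.
So 10^730 ≡ 103 · 358 · 698 · 375 · 662 · 100 ≡ 461 (mod 731).
Since 461 ≠ 1, base 10 is a Fermat witness: 731 is composite.

461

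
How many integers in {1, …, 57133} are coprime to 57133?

51840

Factor: 57133 = 19 · 31 · 97.
φ(57133) = (19−1) · (31−1) · (97−1) = 18 · 30 · 96 = 51840.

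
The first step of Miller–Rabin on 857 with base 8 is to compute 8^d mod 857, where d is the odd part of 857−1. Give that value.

857 − 1 = 856 = 2^3 · 107, so d = 107.
8^1 ≡ 8 (mod 857)
8^2 ≡ 8^2 = 64 ≡ 64 (mod 857)
8^4 ≡ 64^2 = 4096 ≡ 668 (mod 857)
8^8 ≡ 668^2 = 446224 ≡ 584 (mod 857)
8^16 ≡ 584^2 = 341056 ≡ 827 (mod 857)
8^32 ≡ 827^2 = 683929 ≡ 43 (mod 857)
8^64 ≡ 43^2 = 1849 ≡ 135 (mod 857)
107 = 64 + 32 + 8 + 2 + 1 in binary powers of 2.
So 8^107 ≡ 135 · 43 · 584 · 64 · 8 ≡ 207 (mod 857).
Squaring chain: 207 → 856 → 1; reaches −1, so base 8 does not prove 857 composite.

207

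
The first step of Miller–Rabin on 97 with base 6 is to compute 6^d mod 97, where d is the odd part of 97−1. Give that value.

97 − 1 = 96 = 2^5 · 3, so d = 3.
6^1 ≡ 6 (mod 97)
6^2 ≡ 6^2 = 36 ≡ 36 (mod 97)
3 = 2 + 1 in binary powers of 2.
So 6^3 ≡ 36 · 6 ≡ 22 (mod 97).
Squaring chain: 22 → 96 → 1 → 1 → 1; reaches −1, so base 6 does not prove 97 composite.

22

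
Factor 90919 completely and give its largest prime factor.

67

90919 = 23 · 3953
3953 = 59 · 67
67 is prime.
So 90919 = 23 · 59 · 67; the largest prime factor is 67.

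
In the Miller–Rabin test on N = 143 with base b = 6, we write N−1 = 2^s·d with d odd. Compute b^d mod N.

143 − 1 = 142 = 2^1 · 71, so d = 71.
6^1 ≡ 6 (mod 143)
6^2 ≡ 6^2 = 36 ≡ 36 (mod 143)
6^4 ≡ 36^2 = 1296 ≡ 9 (mod 143)
6^8 ≡ 9^2 = 81 ≡ 81 (mod 143)
6^16 ≡ 81^2 = 6561 ≡ 126 (mod 143)
6^32 ≡ 126^2 = 15876 ≡ 3 (mod 143)
6^64 ≡ 3^2 = 9 ≡ 9 (mod 143)
71 = 64 + 4 + 2 + 1 in binary powers of 2.
So 6^71 ≡ 9 · 9 · 36 · 6 ≡ 50 (mod 143).
Squaring chain: 50; never reaches −1, so base 6 is a Miller–Rabin witness that 143 is composite.

50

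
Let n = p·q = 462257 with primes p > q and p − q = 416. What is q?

Since p = q + 416, we have 462257 = q(q + 416), so q² + 416q − 462257 = 0.
Discriminant: 416² + 4·462257 = 173056 + 1849028 = 2022084; √2022084 = 1422.
q = (−416 + 1422)/2 = 503, and p = q + 416 = 919.
Check: 503 · 919 = 462257.

503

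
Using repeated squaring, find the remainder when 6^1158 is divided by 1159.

6^1 ≡ 6 (mod 1159)
6^2 ≡ 6^2 = 36 ≡ 36 (mod 1159)
6^4 ≡ 36^2 = 1296 ≡ 137 (mod 1159)
6^8 ≡ 137^2 = 18769 ≡ 225 (mod 1159)
6^16 ≡ 225^2 = 50625 ≡ 788 (mod 1159)
6^32 ≡ 788^2 = 620944 ≡ 879 (mod 1159)
6^64 ≡ 879^2 = 772641 ≡ 747 (mod 1159)
6^128 ≡ 747^2 = 558009 ≡ 530 (mod 1159)
6^256 ≡ 530^2 = 280900 ≡ 422 (mod 1159)
6^512 ≡ 422^2 = 178084 ≡ 757 (mod 1159)
6^1024 ≡ 757^2 = 573049 ≡ 503 (mod 1159)
1158 = 1024 + 128 + 4 + 2 in binary powers of 2.
So 6^1158 ≡ 503 · 530 · 137 · 36 ≡ 125 (mod 1159).
Since 125 ≠ 1, base 6 is a Fermat witness: 1159 is composite.

125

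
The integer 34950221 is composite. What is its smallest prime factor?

83

34950221 is odd.
Digit sum 26, not divisible by 3.
Ends in 1: not divisible by 5.
7: 34950221 = 7·4992888 + 5
11: 34950221 = 11·3177292 + 9
13: 34950221 = 13·2688478 + 7
17: 34950221 = 17·2055895 + 6
19: 34950221 = 19·1839485 + 6
23: 34950221 = 23·1519574 + 19
29: 34950221 = 29·1205180 + 1
31: 34950221 = 31·1127426 + 15
37: 34950221 = 37·944600 + 21
41: 34950221 = 41·852444 + 17
43: 34950221 = 43·812795 + 36
47: 34950221 = 47·743621 + 34
53: 34950221 = 53·659438 + 7
59: 34950221 = 59·592376 + 37
61: 34950221 = 61·572954 + 27
67: 34950221 = 67·521645 + 6
71: 34950221 = 71·492256 + 45
73: 34950221 = 73·478770 + 11
79: 34950221 = 79·442407 + 68
83: 34950221 = 83·421087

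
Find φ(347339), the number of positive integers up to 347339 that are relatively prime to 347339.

324000

Factor: 347339 = 19 · 101 · 181.
φ(347339) = (19−1) · (101−1) · (181−1) = 18 · 100 · 180 = 324000.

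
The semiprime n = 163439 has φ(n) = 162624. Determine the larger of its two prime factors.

φ(n) = (p−1)(q−1) = n − (p+q) + 1, so p + q = 163439 − 162624 + 1 = 816.
p and q are the roots of t² − 816t + 163439 = 0.
Discriminant: 816² − 4·163439 = 665856 − 653756 = 12100; √12100 = 110.
q = (816 − 110)/2 = 353, p = (816 + 110)/2 = 463.
Check: 353 · 463 = 163439.

463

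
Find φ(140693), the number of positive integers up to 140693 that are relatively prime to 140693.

Factor: 140693 = 7 · 101 · 199.
φ(140693) = (7−1) · (101−1) · (199−1) = 6 · 100 · 198 = 118800.

118800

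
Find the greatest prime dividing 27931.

53

27931 = 17 · 1643
1643 = 31 · 53
53 is prime.
So 27931 = 17 · 31 · 53; the largest prime factor is 53.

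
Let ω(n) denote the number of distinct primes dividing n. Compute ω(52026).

52026 = 2 · 26013
26013 = 3 · 8671
8671 = 13 · 667
667 = 23 · 29
52026 = 2 · 3 · 13 · 23 · 29, which has 5 distinct prime factors.

5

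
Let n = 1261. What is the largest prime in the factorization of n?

97

1261 = 13 · 97
97 is prime.
So 1261 = 13 · 97; the largest prime factor is 97.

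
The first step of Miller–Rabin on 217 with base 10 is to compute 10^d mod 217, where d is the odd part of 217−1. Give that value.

97

217 − 1 = 216 = 2^3 · 27, so d = 27.
10^1 ≡ 10 (mod 217)
10^2 ≡ 10^2 = 100 ≡ 100 (mod 217)
10^4 ≡ 100^2 = 10000 ≡ 18 (mod 217)
10^8 ≡ 18^2 = 324 ≡ 107 (mod 217)
10^16 ≡ 107^2 = 11449 ≡ 165 (mod 217)
27 = 16 + 8 + 2 + 1 in binary powers of 2.
So 10^27 ≡ 165 · 107 · 100 · 10 ≡ 97 (mod 217).
Squaring chain: 97 → 78 → 8; never reaches −1, so base 10 is a Miller–Rabin witness that 217 is composite.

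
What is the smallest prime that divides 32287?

83

32287 is odd.
Digit sum 22, not divisible by 3.
Ends in 7: not divisible by 5.
7: 32287 = 7·4612 + 3
11: 32287 = 11·2935 + 2
13: 32287 = 13·2483 + 8
17: 32287 = 17·1899 + 4
19: 32287 = 19·1699 + 6
23: 32287 = 23·1403 + 18
29: 32287 = 29·1113 + 10
31: 32287 = 31·1041 + 16
37: 32287 = 37·872 + 23
41: 32287 = 41·787 + 20
43: 32287 = 43·750 + 37
47: 32287 = 47·686 + 45
53: 32287 = 53·609 + 10
59: 32287 = 59·547 + 14
61: 32287 = 61·529 + 18
67: 32287 = 67·481 + 60
71: 32287 = 71·454 + 53
73: 32287 = 73·442 + 21
79: 32287 = 79·408 + 55
83: 32287 = 83·389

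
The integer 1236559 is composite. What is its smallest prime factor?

1236559 is odd.
Digit sum 31, not divisible by 3.
Ends in 9: not divisible by 5.
7: 1236559 = 7·176651 + 2
11: 1236559 = 11·112414 + 5
13: 1236559 = 13·95119 + 12
17: 1236559 = 17·72738 + 13
19: 1236559 = 19·65082 + 1
23: 1236559 = 23·53763 + 10
29: 1236559 = 29·42639 + 28
31: 1236559 = 31·39889

31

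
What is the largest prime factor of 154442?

154442 = 2 · 77221
77221 = 31 · 2491
2491 = 47 · 53
53 is prime.
So 154442 = 2 · 31 · 47 · 53; the largest prime factor is 53.

53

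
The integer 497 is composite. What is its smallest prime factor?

497 is odd.
Digit sum 20, not divisible by 3.
Ends in 7: not divisible by 5.
7: 497 = 7·71

7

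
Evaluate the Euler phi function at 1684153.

Factor: 1684153 = 83 · 103 · 197.
φ(1684153) = (83−1) · (103−1) · (197−1) = 82 · 102 · 196 = 1639344.

1639344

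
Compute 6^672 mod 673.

1

6^1 ≡ 6 (mod 673)
6^2 ≡ 6^2 = 36 ≡ 36 (mod 673)
6^4 ≡ 36^2 = 1296 ≡ 623 (mod 673)
6^8 ≡ 623^2 = 388129 ≡ 481 (mod 673)
6^16 ≡ 481^2 = 231361 ≡ 522 (mod 673)
6^32 ≡ 522^2 = 272484 ≡ 592 (mod 673)
6^64 ≡ 592^2 = 350464 ≡ 504 (mod 673)
6^128 ≡ 504^2 = 254016 ≡ 295 (mod 673)
6^256 ≡ 295^2 = 87025 ≡ 208 (mod 673)
6^512 ≡ 208^2 = 43264 ≡ 192 (mod 673)
672 = 512 + 128 + 32 in binary powers of 2.
So 6^672 ≡ 192 · 295 · 592 ≡ 1 (mod 673).
Since the result is 1, base 6 gives no evidence that 673 is composite.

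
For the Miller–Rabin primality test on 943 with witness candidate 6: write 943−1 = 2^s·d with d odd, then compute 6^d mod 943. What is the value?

943 − 1 = 942 = 2^1 · 471, so d = 471.
6^1 ≡ 6 (mod 943)
6^2 ≡ 6^2 = 36 ≡ 36 (mod 943)
6^4 ≡ 36^2 = 1296 ≡ 353 (mod 943)
6^8 ≡ 353^2 = 124609 ≡ 133 (mod 943)
6^16 ≡ 133^2 = 17689 ≡ 715 (mod 943)
6^32 ≡ 715^2 = 511225 ≡ 119 (mod 943)
6^64 ≡ 119^2 = 14161 ≡ 16 (mod 943)
6^128 ≡ 16^2 = 256 ≡ 256 (mod 943)
6^256 ≡ 256^2 = 65536 ≡ 469 (mod 943)
471 = 256 + 128 + 64 + 16 + 4 + 2 + 1 in binary powers of 2.
So 6^471 ≡ 469 · 256 · 16 · 715 · 353 · 36 · 6 ≡ 177 (mod 943).
Squaring chain: 177; never reaches −1, so base 6 is a Miller–Rabin witness that 943 is composite.

177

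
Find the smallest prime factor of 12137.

53

12137 is odd.
Digit sum 14, not divisible by 3.
Ends in 7: not divisible by 5.
7: 12137 = 7·1733 + 6
11: 12137 = 11·1103 + 4
13: 12137 = 13·933 + 8
17: 12137 = 17·713 + 16
19: 12137 = 19·638 + 15
23: 12137 = 23·527 + 16
29: 12137 = 29·418 + 15
31: 12137 = 31·391 + 16
37: 12137 = 37·328 + 1
41: 12137 = 41·296 + 1
43: 12137 = 43·282 + 11
47: 12137 = 47·258 + 11
53: 12137 = 53·229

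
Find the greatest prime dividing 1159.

61

1159 = 19 · 61
61 is prime.
So 1159 = 19 · 61; the largest prime factor is 61.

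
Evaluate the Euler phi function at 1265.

880

Factor: 1265 = 5 · 11 · 23.
φ(1265) = (5−1) · (11−1) · (23−1) = 4 · 10 · 22 = 880.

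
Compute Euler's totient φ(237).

Factor: 237 = 3 · 79.
φ(237) = (3−1) · (79−1) = 2 · 78 = 156.

156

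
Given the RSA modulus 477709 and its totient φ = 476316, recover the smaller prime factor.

φ(n) = (p−1)(q−1) = n − (p+q) + 1, so p + q = 477709 − 476316 + 1 = 1394.
p and q are the roots of t² − 1394t + 477709 = 0.
Discriminant: 1394² − 4·477709 = 1943236 − 1910836 = 32400; √32400 = 180.
q = (1394 − 180)/2 = 607, p = (1394 + 180)/2 = 787.
Check: 607 · 787 = 477709.

607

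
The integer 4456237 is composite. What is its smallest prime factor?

4456237 is odd.
Digit sum 31, not divisible by 3.
Ends in 7: not divisible by 5.
7: 4456237 = 7·636605 + 2
11: 4456237 = 11·405112 + 5
13: 4456237 = 13·342787 + 6
17: 4456237 = 17·262131 + 10
19: 4456237 = 19·234538 + 15
23: 4456237 = 23·193749 + 10
29: 4456237 = 29·153663 + 10
31: 4456237 = 31·143749 + 18
37: 4456237 = 37·120438 + 31
41: 4456237 = 41·108688 + 29
43: 4456237 = 43·103633 + 18
47: 4456237 = 47·94813 + 26
53: 4456237 = 53·84079 + 50
59: 4456237 = 59·75529 + 26
61: 4456237 = 61·73053 + 4
67: 4456237 = 67·66511

67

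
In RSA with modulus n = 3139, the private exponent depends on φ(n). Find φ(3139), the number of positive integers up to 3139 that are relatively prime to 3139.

3024

Factor: 3139 = 43 · 73.
φ(3139) = (43−1) · (73−1) = 42 · 72 = 3024.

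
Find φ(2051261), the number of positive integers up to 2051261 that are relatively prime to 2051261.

Factor: 2051261 = 71 · 167 · 173.
φ(2051261) = (71−1) · (167−1) · (173−1) = 70 · 166 · 172 = 1998640.

1998640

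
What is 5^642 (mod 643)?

1

5^1 ≡ 5 (mod 643)
5^2 ≡ 5^2 = 25 ≡ 25 (mod 643)
5^4 ≡ 25^2 = 625 ≡ 625 (mod 643)
5^8 ≡ 625^2 = 390625 ≡ 324 (mod 643)
5^16 ≡ 324^2 = 104976 ≡ 167 (mod 643)
5^32 ≡ 167^2 = 27889 ≡ 240 (mod 643)
5^64 ≡ 240^2 = 57600 ≡ 373 (mod 643)
5^128 ≡ 373^2 = 139129 ≡ 241 (mod 643)
5^256 ≡ 241^2 = 58081 ≡ 211 (mod 643)
5^512 ≡ 211^2 = 44521 ≡ 154 (mod 643)
642 = 512 + 128 + 2 in binary powers of 2.
So 5^642 ≡ 154 · 241 · 25 ≡ 1 (mod 643).
Since the result is 1, base 5 gives no evidence that 643 is composite.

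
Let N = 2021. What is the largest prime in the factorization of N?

2021 = 43 · 47
47 is prime.
So 2021 = 43 · 47; the largest prime factor is 47.

47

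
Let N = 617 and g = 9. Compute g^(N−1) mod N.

1

9^1 ≡ 9 (mod 617)
9^2 ≡ 9^2 = 81 ≡ 81 (mod 617)
9^4 ≡ 81^2 = 6561 ≡ 391 (mod 617)
9^8 ≡ 391^2 = 152881 ≡ 482 (mod 617)
9^16 ≡ 482^2 = 232324 ≡ 332 (mod 617)
9^32 ≡ 332^2 = 110224 ≡ 398 (mod 617)
9^64 ≡ 398^2 = 158404 ≡ 452 (mod 617)
9^128 ≡ 452^2 = 204304 ≡ 77 (mod 617)
9^256 ≡ 77^2 = 5929 ≡ 376 (mod 617)
9^512 ≡ 376^2 = 141376 ≡ 83 (mod 617)
616 = 512 + 64 + 32 + 8 in binary powers of 2.
So 9^616 ≡ 83 · 452 · 398 · 482 ≡ 1 (mod 617).
Since the result is 1, base 9 gives no evidence that 617 is composite.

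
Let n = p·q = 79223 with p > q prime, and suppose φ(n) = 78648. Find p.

349

φ(n) = (p−1)(q−1) = n − (p+q) + 1, so p + q = 79223 − 78648 + 1 = 576.
p and q are the roots of t² − 576t + 79223 = 0.
Discriminant: 576² − 4·79223 = 331776 − 316892 = 14884; √14884 = 122.
q = (576 − 122)/2 = 227, p = (576 + 122)/2 = 349.
Check: 227 · 349 = 79223.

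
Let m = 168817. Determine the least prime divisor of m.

168817 is odd.
Digit sum 31, not divisible by 3.
Ends in 7: not divisible by 5.
7: 168817 = 7·24116 + 5
11: 168817 = 11·15347

11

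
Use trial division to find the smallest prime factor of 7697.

7697 is odd.
Digit sum 29, not divisible by 3.
Ends in 7: not divisible by 5.
7: 7697 = 7·1099 + 4
11: 7697 = 11·699 + 8
13: 7697 = 13·592 + 1
17: 7697 = 17·452 + 13
19: 7697 = 19·405 + 2
23: 7697 = 23·334 + 15
29: 7697 = 29·265 + 12
31: 7697 = 31·248 + 9
37: 7697 = 37·208 + 1
41: 7697 = 41·187 + 30
43: 7697 = 43·179

43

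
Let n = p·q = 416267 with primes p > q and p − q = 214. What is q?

547

Since p = q + 214, we have 416267 = q(q + 214), so q² + 214q − 416267 = 0.
Discriminant: 214² + 4·416267 = 45796 + 1665068 = 1710864; √1710864 = 1308.
q = (−214 + 1308)/2 = 547, and p = q + 214 = 761.
Check: 547 · 761 = 416267.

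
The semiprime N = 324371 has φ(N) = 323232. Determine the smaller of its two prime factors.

547

φ(n) = (p−1)(q−1) = n − (p+q) + 1, so p + q = 324371 − 323232 + 1 = 1140.
p and q are the roots of t² − 1140t + 324371 = 0.
Discriminant: 1140² − 4·324371 = 1299600 − 1297484 = 2116; √2116 = 46.
q = (1140 − 46)/2 = 547, p = (1140 + 46)/2 = 593.
Check: 547 · 593 = 324371.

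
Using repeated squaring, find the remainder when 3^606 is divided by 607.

1

3^1 ≡ 3 (mod 607)
3^2 ≡ 3^2 = 9 ≡ 9 (mod 607)
3^4 ≡ 9^2 = 81 ≡ 81 (mod 607)
3^8 ≡ 81^2 = 6561 ≡ 491 (mod 607)
3^16 ≡ 491^2 = 241081 ≡ 102 (mod 607)
3^32 ≡ 102^2 = 10404 ≡ 85 (mod 607)
3^64 ≡ 85^2 = 7225 ≡ 548 (mod 607)
3^128 ≡ 548^2 = 300304 ≡ 446 (mod 607)
3^256 ≡ 446^2 = 198916 ≡ 427 (mod 607)
3^512 ≡ 427^2 = 182329 ≡ 229 (mod 607)
606 = 512 + 64 + 16 + 8 + 4 + 2 in binary powers of 2.
So 3^606 ≡ 229 · 548 · 102 · 491 · 81 · 9 ≡ 1 (mod 607).
Since the result is 1, base 3 gives no evidence that 607 is composite.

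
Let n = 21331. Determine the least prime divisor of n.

21331 is odd.
Digit sum 10, not divisible by 3.
Ends in 1: not divisible by 5.
7: 21331 = 7·3047 + 2
11: 21331 = 11·1939 + 2
13: 21331 = 13·1640 + 11
17: 21331 = 17·1254 + 13
19: 21331 = 19·1122 + 13
23: 21331 = 23·927 + 10
29: 21331 = 29·735 + 16
31: 21331 = 31·688 + 3
37: 21331 = 37·576 + 19
41: 21331 = 41·520 + 11
43: 21331 = 43·496 + 3
47: 21331 = 47·453 + 40
53: 21331 = 53·402 + 25
59: 21331 = 59·361 + 32
61: 21331 = 61·349 + 42
67: 21331 = 67·318 + 25
71: 21331 = 71·300 + 31
73: 21331 = 73·292 + 15
79: 21331 = 79·270 + 1
83: 21331 = 83·257

83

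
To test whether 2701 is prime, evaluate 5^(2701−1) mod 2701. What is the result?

5^1 ≡ 5 (mod 2701)
5^2 ≡ 5^2 = 25 ≡ 25 (mod 2701)
5^4 ≡ 25^2 = 625 ≡ 625 (mod 2701)
5^8 ≡ 625^2 = 390625 ≡ 1681 (mod 2701)
5^16 ≡ 1681^2 = 2825761 ≡ 515 (mod 2701)
5^32 ≡ 515^2 = 265225 ≡ 527 (mod 2701)
5^64 ≡ 527^2 = 277729 ≡ 2227 (mod 2701)
5^128 ≡ 2227^2 = 4959529 ≡ 493 (mod 2701)
5^256 ≡ 493^2 = 243049 ≡ 2660 (mod 2701)
5^512 ≡ 2660^2 = 7075600 ≡ 1681 (mod 2701)
5^1024 ≡ 1681^2 = 2825761 ≡ 515 (mod 2701)
5^2048 ≡ 515^2 = 265225 ≡ 527 (mod 2701)
2700 = 2048 + 512 + 128 + 8 + 4 in binary powers of 2.
So 5^2700 ≡ 527 · 1681 · 493 · 1681 · 625 ≡ 2554 (mod 2701).
Since 2554 ≠ 1, base 5 is a Fermat witness: 2701 is composite.

2554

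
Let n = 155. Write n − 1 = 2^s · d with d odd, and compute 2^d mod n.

97

155 − 1 = 154 = 2^1 · 77, so d = 77.
2^1 ≡ 2 (mod 155)
2^2 ≡ 2^2 = 4 ≡ 4 (mod 155)
2^4 ≡ 4^2 = 16 ≡ 16 (mod 155)
2^8 ≡ 16^2 = 256 ≡ 101 (mod 155)
2^16 ≡ 101^2 = 10201 ≡ 126 (mod 155)
2^32 ≡ 126^2 = 15876 ≡ 66 (mod 155)
2^64 ≡ 66^2 = 4356 ≡ 16 (mod 155)
77 = 64 + 8 + 4 + 1 in binary powers of 2.
So 2^77 ≡ 16 · 101 · 16 · 2 ≡ 97 (mod 155).
Squaring chain: 97; never reaches −1, so base 2 is a Miller–Rabin witness that 155 is composite.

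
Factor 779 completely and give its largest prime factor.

779 = 19 · 41
41 is prime.
So 779 = 19 · 41; the largest prime factor is 41.

41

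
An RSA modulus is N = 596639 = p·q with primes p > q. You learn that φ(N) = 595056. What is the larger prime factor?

φ(n) = (p−1)(q−1) = n − (p+q) + 1, so p + q = 596639 − 595056 + 1 = 1584.
p and q are the roots of t² − 1584t + 596639 = 0.
Discriminant: 1584² − 4·596639 = 2509056 − 2386556 = 122500; √122500 = 350.
q = (1584 − 350)/2 = 617, p = (1584 + 350)/2 = 967.
Check: 617 · 967 = 596639.

967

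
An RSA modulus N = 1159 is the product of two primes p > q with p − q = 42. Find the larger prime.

61

Since p = q + 42, we have 1159 = q(q + 42), so q² + 42q − 1159 = 0.
Discriminant: 42² + 4·1159 = 1764 + 4636 = 6400; √6400 = 80.
q = (−42 + 80)/2 = 19, and p = q + 42 = 61.
Check: 19 · 61 = 1159.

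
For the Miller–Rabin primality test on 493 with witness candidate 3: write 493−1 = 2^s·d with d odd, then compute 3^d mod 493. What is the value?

493 − 1 = 492 = 2^2 · 123, so d = 123.
3^1 ≡ 3 (mod 493)
3^2 ≡ 3^2 = 9 ≡ 9 (mod 493)
3^4 ≡ 9^2 = 81 ≡ 81 (mod 493)
3^8 ≡ 81^2 = 6561 ≡ 152 (mod 493)
3^16 ≡ 152^2 = 23104 ≡ 426 (mod 493)
3^32 ≡ 426^2 = 181476 ≡ 52 (mod 493)
3^64 ≡ 52^2 = 2704 ≡ 239 (mod 493)
123 = 64 + 32 + 16 + 8 + 2 + 1 in binary powers of 2.
So 3^123 ≡ 239 · 52 · 426 · 152 · 9 · 3 ≡ 160 (mod 493).
Squaring chain: 160 → 457; never reaches −1, so base 3 is a Miller–Rabin witness that 493 is composite.

160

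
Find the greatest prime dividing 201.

67

201 = 3 · 67
67 is prime.
So 201 = 3 · 67; the largest prime factor is 67.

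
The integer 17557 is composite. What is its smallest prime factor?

97

17557 is odd.
Digit sum 25, not divisible by 3.
Ends in 7: not divisible by 5.
7: 17557 = 7·2508 + 1
11: 17557 = 11·1596 + 1
13: 17557 = 13·1350 + 7
17: 17557 = 17·1032 + 13
19: 17557 = 19·924 + 1
23: 17557 = 23·763 + 8
29: 17557 = 29·605 + 12
31: 17557 = 31·566 + 11
37: 17557 = 37·474 + 19
41: 17557 = 41·428 + 9
43: 17557 = 43·408 + 13
47: 17557 = 47·373 + 26
53: 17557 = 53·331 + 14
59: 17557 = 59·297 + 34
61: 17557 = 61·287 + 50
67: 17557 = 67·262 + 3
71: 17557 = 71·247 + 20
73: 17557 = 73·240 + 37
79: 17557 = 79·222 + 19
83: 17557 = 83·211 + 44
89: 17557 = 89·197 + 24
97: 17557 = 97·181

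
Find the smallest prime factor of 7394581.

43

7394581 is odd.
Digit sum 37, not divisible by 3.
Ends in 1: not divisible by 5.
7: 7394581 = 7·1056368 + 5
11: 7394581 = 11·672234 + 7
13: 7394581 = 13·568813 + 12
17: 7394581 = 17·434975 + 6
19: 7394581 = 19·389188 + 9
23: 7394581 = 23·321503 + 12
29: 7394581 = 29·254985 + 16
31: 7394581 = 31·238534 + 27
37: 7394581 = 37·199853 + 20
41: 7394581 = 41·180355 + 26
43: 7394581 = 43·171967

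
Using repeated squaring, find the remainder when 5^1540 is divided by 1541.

1

5^1 ≡ 5 (mod 1541)
5^2 ≡ 5^2 = 25 ≡ 25 (mod 1541)
5^4 ≡ 25^2 = 625 ≡ 625 (mod 1541)
5^8 ≡ 625^2 = 390625 ≡ 752 (mod 1541)
5^16 ≡ 752^2 = 565504 ≡ 1498 (mod 1541)
5^32 ≡ 1498^2 = 2244004 ≡ 308 (mod 1541)
5^64 ≡ 308^2 = 94864 ≡ 863 (mod 1541)
5^128 ≡ 863^2 = 744769 ≡ 466 (mod 1541)
5^256 ≡ 466^2 = 217156 ≡ 1416 (mod 1541)
5^512 ≡ 1416^2 = 2005056 ≡ 215 (mod 1541)
5^1024 ≡ 215^2 = 46225 ≡ 1536 (mod 1541)
1540 = 1024 + 512 + 4 in binary powers of 2.
So 5^1540 ≡ 1536 · 215 · 625 ≡ 1 (mod 1541).
Since the result is 1, base 5 gives no evidence that 1541 is composite.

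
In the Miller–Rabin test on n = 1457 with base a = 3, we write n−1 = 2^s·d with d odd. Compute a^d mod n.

1457 − 1 = 1456 = 2^4 · 91, so d = 91.
3^1 ≡ 3 (mod 1457)
3^2 ≡ 3^2 = 9 ≡ 9 (mod 1457)
3^4 ≡ 9^2 = 81 ≡ 81 (mod 1457)
3^8 ≡ 81^2 = 6561 ≡ 733 (mod 1457)
3^16 ≡ 733^2 = 537289 ≡ 1113 (mod 1457)
3^32 ≡ 1113^2 = 1238769 ≡ 319 (mod 1457)
3^64 ≡ 319^2 = 101761 ≡ 1228 (mod 1457)
91 = 64 + 16 + 8 + 2 + 1 in binary powers of 2.
So 3^91 ≡ 1228 · 1113 · 733 · 9 · 3 ≡ 251 (mod 1457).
Squaring chain: 251 → 350 → 112 → 888; never reaches −1, so base 3 is a Miller–Rabin witness that 1457 is composite.

251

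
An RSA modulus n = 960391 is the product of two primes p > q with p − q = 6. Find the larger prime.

Since p = q + 6, we have 960391 = q(q + 6), so q² + 6q − 960391 = 0.
Discriminant: 6² + 4·960391 = 36 + 3841564 = 3841600; √3841600 = 1960.
q = (−6 + 1960)/2 = 977, and p = q + 6 = 983.
Check: 977 · 983 = 960391.

983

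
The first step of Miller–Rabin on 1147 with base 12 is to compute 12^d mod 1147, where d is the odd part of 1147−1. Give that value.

1046

1147 − 1 = 1146 = 2^1 · 573, so d = 573.
12^1 ≡ 12 (mod 1147)
12^2 ≡ 12^2 = 144 ≡ 144 (mod 1147)
12^4 ≡ 144^2 = 20736 ≡ 90 (mod 1147)
12^8 ≡ 90^2 = 8100 ≡ 71 (mod 1147)
12^16 ≡ 71^2 = 5041 ≡ 453 (mod 1147)
12^32 ≡ 453^2 = 205209 ≡ 1043 (mod 1147)
12^64 ≡ 1043^2 = 1087849 ≡ 493 (mod 1147)
12^128 ≡ 493^2 = 243049 ≡ 1032 (mod 1147)
12^256 ≡ 1032^2 = 1065024 ≡ 608 (mod 1147)
12^512 ≡ 608^2 = 369664 ≡ 330 (mod 1147)
573 = 512 + 32 + 16 + 8 + 4 + 1 in binary powers of 2.
So 12^573 ≡ 330 · 1043 · 453 · 71 · 90 · 12 ≡ 1046 (mod 1147).
Squaring chain: 1046; never reaches −1, so base 12 is a Miller–Rabin witness that 1147 is composite.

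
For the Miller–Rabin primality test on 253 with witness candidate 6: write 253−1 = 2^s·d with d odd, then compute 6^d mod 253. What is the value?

253 − 1 = 252 = 2^2 · 63, so d = 63.
6^1 ≡ 6 (mod 253)
6^2 ≡ 6^2 = 36 ≡ 36 (mod 253)
6^4 ≡ 36^2 = 1296 ≡ 31 (mod 253)
6^8 ≡ 31^2 = 961 ≡ 202 (mod 253)
6^16 ≡ 202^2 = 40804 ≡ 71 (mod 253)
6^32 ≡ 71^2 = 5041 ≡ 234 (mod 253)
63 = 32 + 16 + 8 + 4 + 2 + 1 in binary powers of 2.
So 6^63 ≡ 234 · 71 · 202 · 31 · 36 · 6 ≡ 18 (mod 253).
Squaring chain: 18 → 71; never reaches −1, so base 6 is a Miller–Rabin witness that 253 is composite.

18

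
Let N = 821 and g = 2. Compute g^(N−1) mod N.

2^1 ≡ 2 (mod 821)
2^2 ≡ 2^2 = 4 ≡ 4 (mod 821)
2^4 ≡ 4^2 = 16 ≡ 16 (mod 821)
2^8 ≡ 16^2 = 256 ≡ 256 (mod 821)
2^16 ≡ 256^2 = 65536 ≡ 677 (mod 821)
2^32 ≡ 677^2 = 458329 ≡ 211 (mod 821)
2^64 ≡ 211^2 = 44521 ≡ 187 (mod 821)
2^128 ≡ 187^2 = 34969 ≡ 487 (mod 821)
2^256 ≡ 487^2 = 237169 ≡ 721 (mod 821)
2^512 ≡ 721^2 = 519841 ≡ 148 (mod 821)
820 = 512 + 256 + 32 + 16 + 4 in binary powers of 2.
So 2^820 ≡ 148 · 721 · 211 · 677 · 16 ≡ 1 (mod 821).
Since the result is 1, base 2 gives no evidence that 821 is composite.

1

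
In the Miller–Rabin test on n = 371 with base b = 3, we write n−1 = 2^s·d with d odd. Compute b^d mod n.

371 − 1 = 370 = 2^1 · 185, so d = 185.
3^1 ≡ 3 (mod 371)
3^2 ≡ 3^2 = 9 ≡ 9 (mod 371)
3^4 ≡ 9^2 = 81 ≡ 81 (mod 371)
3^8 ≡ 81^2 = 6561 ≡ 254 (mod 371)
3^16 ≡ 254^2 = 64516 ≡ 333 (mod 371)
3^32 ≡ 333^2 = 110889 ≡ 331 (mod 371)
3^64 ≡ 331^2 = 109561 ≡ 116 (mod 371)
3^128 ≡ 116^2 = 13456 ≡ 100 (mod 371)
185 = 128 + 32 + 16 + 8 + 1 in binary powers of 2.
So 3^185 ≡ 100 · 331 · 333 · 254 · 3 ≡ 26 (mod 371).
Squaring chain: 26; never reaches −1, so base 3 is a Miller–Rabin witness that 371 is composite.

26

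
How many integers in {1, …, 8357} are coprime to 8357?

8160

Factor: 8357 = 61 · 137.
φ(8357) = (61−1) · (137−1) = 60 · 136 = 8160.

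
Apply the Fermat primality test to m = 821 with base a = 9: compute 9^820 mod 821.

9^1 ≡ 9 (mod 821)
9^2 ≡ 9^2 = 81 ≡ 81 (mod 821)
9^4 ≡ 81^2 = 6561 ≡ 814 (mod 821)
9^8 ≡ 814^2 = 662596 ≡ 49 (mod 821)
9^16 ≡ 49^2 = 2401 ≡ 759 (mod 821)
9^32 ≡ 759^2 = 576081 ≡ 560 (mod 821)
9^64 ≡ 560^2 = 313600 ≡ 799 (mod 821)
9^128 ≡ 799^2 = 638401 ≡ 484 (mod 821)
9^256 ≡ 484^2 = 234256 ≡ 271 (mod 821)
9^512 ≡ 271^2 = 73441 ≡ 372 (mod 821)
820 = 512 + 256 + 32 + 16 + 4 in binary powers of 2.
So 9^820 ≡ 372 · 271 · 560 · 759 · 814 ≡ 1 (mod 821).
Since the result is 1, base 9 gives no evidence that 821 is composite.

1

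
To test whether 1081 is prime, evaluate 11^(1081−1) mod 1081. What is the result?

11^1 ≡ 11 (mod 1081)
11^2 ≡ 11^2 = 121 ≡ 121 (mod 1081)
11^4 ≡ 121^2 = 14641 ≡ 588 (mod 1081)
11^8 ≡ 588^2 = 345744 ≡ 905 (mod 1081)
11^16 ≡ 905^2 = 819025 ≡ 708 (mod 1081)
11^32 ≡ 708^2 = 501264 ≡ 761 (mod 1081)
11^64 ≡ 761^2 = 579121 ≡ 786 (mod 1081)
11^128 ≡ 786^2 = 617796 ≡ 545 (mod 1081)
11^256 ≡ 545^2 = 297025 ≡ 831 (mod 1081)
11^512 ≡ 831^2 = 690561 ≡ 883 (mod 1081)
11^1024 ≡ 883^2 = 779689 ≡ 288 (mod 1081)
1080 = 1024 + 32 + 16 + 8 in binary powers of 2.
So 11^1080 ≡ 288 · 761 · 708 · 905 ≡ 581 (mod 1081).
Since 581 ≠ 1, base 11 is a Fermat witness: 1081 is composite.

581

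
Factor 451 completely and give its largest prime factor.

41

451 = 11 · 41
41 is prime.
So 451 = 11 · 41; the largest prime factor is 41.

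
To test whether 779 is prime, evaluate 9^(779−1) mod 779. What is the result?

9^1 ≡ 9 (mod 779)
9^2 ≡ 9^2 = 81 ≡ 81 (mod 779)
9^4 ≡ 81^2 = 6561 ≡ 329 (mod 779)
9^8 ≡ 329^2 = 108241 ≡ 739 (mod 779)
9^16 ≡ 739^2 = 546121 ≡ 42 (mod 779)
9^32 ≡ 42^2 = 1764 ≡ 206 (mod 779)
9^64 ≡ 206^2 = 42436 ≡ 370 (mod 779)
9^128 ≡ 370^2 = 136900 ≡ 575 (mod 779)
9^256 ≡ 575^2 = 330625 ≡ 329 (mod 779)
9^512 ≡ 329^2 = 108241 ≡ 739 (mod 779)
778 = 512 + 256 + 8 + 2 in binary powers of 2.
So 9^778 ≡ 739 · 329 · 739 · 81 ≡ 614 (mod 779).
Since 614 ≠ 1, base 9 is a Fermat witness: 779 is composite.

614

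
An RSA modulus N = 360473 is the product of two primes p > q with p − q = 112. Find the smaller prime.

Since p = q + 112, we have 360473 = q(q + 112), so q² + 112q − 360473 = 0.
Discriminant: 112² + 4·360473 = 12544 + 1441892 = 1454436; √1454436 = 1206.
q = (−112 + 1206)/2 = 547, and p = q + 112 = 659.
Check: 547 · 659 = 360473.

547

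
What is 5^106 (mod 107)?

5^1 ≡ 5 (mod 107)
5^2 ≡ 5^2 = 25 ≡ 25 (mod 107)
5^4 ≡ 25^2 = 625 ≡ 90 (mod 107)
5^8 ≡ 90^2 = 8100 ≡ 75 (mod 107)
5^16 ≡ 75^2 = 5625 ≡ 61 (mod 107)
5^32 ≡ 61^2 = 3721 ≡ 83 (mod 107)
5^64 ≡ 83^2 = 6889 ≡ 41 (mod 107)
106 = 64 + 32 + 8 + 2 in binary powers of 2.
So 5^106 ≡ 41 · 83 · 75 · 25 ≡ 1 (mod 107).
Since the result is 1, base 5 gives no evidence that 107 is composite.

1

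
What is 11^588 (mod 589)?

343

11^1 ≡ 11 (mod 589)
11^2 ≡ 11^2 = 121 ≡ 121 (mod 589)
11^4 ≡ 121^2 = 14641 ≡ 505 (mod 589)
11^8 ≡ 505^2 = 255025 ≡ 577 (mod 589)
11^16 ≡ 577^2 = 332929 ≡ 144 (mod 589)
11^32 ≡ 144^2 = 20736 ≡ 121 (mod 589)
11^64 ≡ 121^2 = 14641 ≡ 505 (mod 589)
11^128 ≡ 505^2 = 255025 ≡ 577 (mod 589)
11^256 ≡ 577^2 = 332929 ≡ 144 (mod 589)
11^512 ≡ 144^2 = 20736 ≡ 121 (mod 589)
588 = 512 + 64 + 8 + 4 in binary powers of 2.
So 11^588 ≡ 121 · 505 · 577 · 505 ≡ 343 (mod 589).
Since 343 ≠ 1, base 11 is a Fermat witness: 589 is composite.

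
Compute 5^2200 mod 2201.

5^1 ≡ 5 (mod 2201)
5^2 ≡ 5^2 = 25 ≡ 25 (mod 2201)
5^4 ≡ 25^2 = 625 ≡ 625 (mod 2201)
5^8 ≡ 625^2 = 390625 ≡ 1048 (mod 2201)
5^16 ≡ 1048^2 = 1098304 ≡ 5 (mod 2201)
5^32 ≡ 5^2 = 25 ≡ 25 (mod 2201)
5^64 ≡ 25^2 = 625 ≡ 625 (mod 2201)
5^128 ≡ 625^2 = 390625 ≡ 1048 (mod 2201)
5^256 ≡ 1048^2 = 1098304 ≡ 5 (mod 2201)
5^512 ≡ 5^2 = 25 ≡ 25 (mod 2201)
5^1024 ≡ 25^2 = 625 ≡ 625 (mod 2201)
5^2048 ≡ 625^2 = 390625 ≡ 1048 (mod 2201)
2200 = 2048 + 128 + 16 + 8 in binary powers of 2.
So 5^2200 ≡ 1048 · 1048 · 5 · 1048 ≡ 1989 (mod 2201).
Since 1989 ≠ 1, base 5 is a Fermat witness: 2201 is composite.

1989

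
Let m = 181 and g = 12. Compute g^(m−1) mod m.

12^1 ≡ 12 (mod 181)
12^2 ≡ 12^2 = 144 ≡ 144 (mod 181)
12^4 ≡ 144^2 = 20736 ≡ 102 (mod 181)
12^8 ≡ 102^2 = 10404 ≡ 87 (mod 181)
12^16 ≡ 87^2 = 7569 ≡ 148 (mod 181)
12^32 ≡ 148^2 = 21904 ≡ 3 (mod 181)
12^64 ≡ 3^2 = 9 ≡ 9 (mod 181)
12^128 ≡ 9^2 = 81 ≡ 81 (mod 181)
180 = 128 + 32 + 16 + 4 in binary powers of 2.
So 12^180 ≡ 81 · 3 · 148 · 102 ≡ 1 (mod 181).
Since the result is 1, base 12 gives no evidence that 181 is composite.

1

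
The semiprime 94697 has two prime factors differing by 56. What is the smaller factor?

281

Since p = q + 56, we have 94697 = q(q + 56), so q² + 56q − 94697 = 0.
Discriminant: 56² + 4·94697 = 3136 + 378788 = 381924; √381924 = 618.
q = (−56 + 618)/2 = 281, and p = q + 56 = 337.
Check: 281 · 337 = 94697.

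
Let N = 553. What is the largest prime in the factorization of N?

79

553 = 7 · 79
79 is prime.
So 553 = 7 · 79; the largest prime factor is 79.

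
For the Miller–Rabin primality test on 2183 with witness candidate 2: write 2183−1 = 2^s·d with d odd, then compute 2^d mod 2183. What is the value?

642

2183 − 1 = 2182 = 2^1 · 1091, so d = 1091.
2^1 ≡ 2 (mod 2183)
2^2 ≡ 2^2 = 4 ≡ 4 (mod 2183)
2^4 ≡ 4^2 = 16 ≡ 16 (mod 2183)
2^8 ≡ 16^2 = 256 ≡ 256 (mod 2183)
2^16 ≡ 256^2 = 65536 ≡ 46 (mod 2183)
2^32 ≡ 46^2 = 2116 ≡ 2116 (mod 2183)
2^64 ≡ 2116^2 = 4477456 ≡ 123 (mod 2183)
2^128 ≡ 123^2 = 15129 ≡ 2031 (mod 2183)
2^256 ≡ 2031^2 = 4124961 ≡ 1274 (mod 2183)
2^512 ≡ 1274^2 = 1623076 ≡ 1107 (mod 2183)
2^1024 ≡ 1107^2 = 1225449 ≡ 786 (mod 2183)
1091 = 1024 + 64 + 2 + 1 in binary powers of 2.
So 2^1091 ≡ 786 · 123 · 4 · 2 ≡ 642 (mod 2183).
Squaring chain: 642; never reaches −1, so base 2 is a Miller–Rabin witness that 2183 is composite.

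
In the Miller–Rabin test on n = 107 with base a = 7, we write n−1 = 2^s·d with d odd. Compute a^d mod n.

106

107 − 1 = 106 = 2^1 · 53, so d = 53.
7^1 ≡ 7 (mod 107)
7^2 ≡ 7^2 = 49 ≡ 49 (mod 107)
7^4 ≡ 49^2 = 2401 ≡ 47 (mod 107)
7^8 ≡ 47^2 = 2209 ≡ 69 (mod 107)
7^16 ≡ 69^2 = 4761 ≡ 53 (mod 107)
7^32 ≡ 53^2 = 2809 ≡ 27 (mod 107)
53 = 32 + 16 + 4 + 1 in binary powers of 2.
So 7^53 ≡ 27 · 53 · 47 · 7 ≡ 106 (mod 107).
Since 7^d ≡ 106 (mod 107), base 7 does not prove 107 composite.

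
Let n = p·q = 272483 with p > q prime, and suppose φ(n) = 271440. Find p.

φ(n) = (p−1)(q−1) = n − (p+q) + 1, so p + q = 272483 − 271440 + 1 = 1044.
p and q are the roots of t² − 1044t + 272483 = 0.
Discriminant: 1044² − 4·272483 = 1089936 − 1089932 = 4; √4 = 2.
q = (1044 − 2)/2 = 521, p = (1044 + 2)/2 = 523.
Check: 521 · 523 = 272483.

523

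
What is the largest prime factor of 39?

39 = 3 · 13
13 is prime.
So 39 = 3 · 13; the largest prime factor is 13.

13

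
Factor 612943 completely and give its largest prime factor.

97

612943 = 71 · 8633
8633 = 89 · 97
97 is prime.
So 612943 = 71 · 89 · 97; the largest prime factor is 97.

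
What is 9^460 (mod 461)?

1

9^1 ≡ 9 (mod 461)
9^2 ≡ 9^2 = 81 ≡ 81 (mod 461)
9^4 ≡ 81^2 = 6561 ≡ 107 (mod 461)
9^8 ≡ 107^2 = 11449 ≡ 385 (mod 461)
9^16 ≡ 385^2 = 148225 ≡ 244 (mod 461)
9^32 ≡ 244^2 = 59536 ≡ 67 (mod 461)
9^64 ≡ 67^2 = 4489 ≡ 340 (mod 461)
9^128 ≡ 340^2 = 115600 ≡ 350 (mod 461)
9^256 ≡ 350^2 = 122500 ≡ 335 (mod 461)
460 = 256 + 128 + 64 + 8 + 4 in binary powers of 2.
So 9^460 ≡ 335 · 350 · 340 · 385 · 107 ≡ 1 (mod 461).
Since the result is 1, base 9 gives no evidence that 461 is composite.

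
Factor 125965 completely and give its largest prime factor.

61

125965 = 5 · 25193
25193 = 7 · 3599
3599 = 59 · 61
61 is prime.
So 125965 = 5 · 7 · 59 · 61; the largest prime factor is 61.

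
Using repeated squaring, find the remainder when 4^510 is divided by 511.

8

4^1 ≡ 4 (mod 511)
4^2 ≡ 4^2 = 16 ≡ 16 (mod 511)
4^4 ≡ 16^2 = 256 ≡ 256 (mod 511)
4^8 ≡ 256^2 = 65536 ≡ 128 (mod 511)
4^16 ≡ 128^2 = 16384 ≡ 32 (mod 511)
4^32 ≡ 32^2 = 1024 ≡ 2 (mod 511)
4^64 ≡ 2^2 = 4 ≡ 4 (mod 511)
4^128 ≡ 4^2 = 16 ≡ 16 (mod 511)
4^256 ≡ 16^2 = 256 ≡ 256 (mod 511)
510 = 256 + 128 + 64 + 32 + 16 + 8 + 4 + 2 in binary powers of 2.
So 4^510 ≡ 256 · 16 · 4 · 2 · 32 · 128 · 256 · 16 ≡ 8 (mod 511).
Since 8 ≠ 1, base 4 is a Fermat witness: 511 is composite.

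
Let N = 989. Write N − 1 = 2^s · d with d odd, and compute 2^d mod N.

469

989 − 1 = 988 = 2^2 · 247, so d = 247.
2^1 ≡ 2 (mod 989)
2^2 ≡ 2^2 = 4 ≡ 4 (mod 989)
2^4 ≡ 4^2 = 16 ≡ 16 (mod 989)
2^8 ≡ 16^2 = 256 ≡ 256 (mod 989)
2^16 ≡ 256^2 = 65536 ≡ 262 (mod 989)
2^32 ≡ 262^2 = 68644 ≡ 403 (mod 989)
2^64 ≡ 403^2 = 162409 ≡ 213 (mod 989)
2^128 ≡ 213^2 = 45369 ≡ 864 (mod 989)
247 = 128 + 64 + 32 + 16 + 4 + 2 + 1 in binary powers of 2.
So 2^247 ≡ 864 · 213 · 403 · 262 · 16 · 4 · 2 ≡ 469 (mod 989).
Squaring chain: 469 → 403; never reaches −1, so base 2 is a Miller–Rabin witness that 989 is composite.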